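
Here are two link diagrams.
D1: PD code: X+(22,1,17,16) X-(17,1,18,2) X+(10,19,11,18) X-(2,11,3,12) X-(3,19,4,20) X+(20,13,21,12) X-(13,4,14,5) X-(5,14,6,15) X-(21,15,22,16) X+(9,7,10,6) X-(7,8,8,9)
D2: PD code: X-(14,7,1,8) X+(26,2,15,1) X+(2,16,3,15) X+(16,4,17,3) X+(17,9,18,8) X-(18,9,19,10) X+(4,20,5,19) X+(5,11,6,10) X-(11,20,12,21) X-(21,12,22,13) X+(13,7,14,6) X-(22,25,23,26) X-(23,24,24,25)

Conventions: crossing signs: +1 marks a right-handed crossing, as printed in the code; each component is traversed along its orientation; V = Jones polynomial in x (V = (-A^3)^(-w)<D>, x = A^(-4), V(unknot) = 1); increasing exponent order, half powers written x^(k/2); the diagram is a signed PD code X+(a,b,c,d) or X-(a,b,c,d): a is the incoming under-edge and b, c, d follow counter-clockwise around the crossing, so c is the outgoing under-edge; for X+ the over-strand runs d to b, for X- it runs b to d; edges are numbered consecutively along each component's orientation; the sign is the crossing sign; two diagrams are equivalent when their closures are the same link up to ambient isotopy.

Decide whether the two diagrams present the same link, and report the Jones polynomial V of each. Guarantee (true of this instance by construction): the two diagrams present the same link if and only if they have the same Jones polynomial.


equivalent: no
D1 (bracket 2A^-7 - A^-3 + 2A - A^5 + A^9 - A^13; 11 crossings at w = -3): V = x^(-11/2) - x^(-9/2) + x^(-7/2) - 2x^(-5/2) + x^(-3/2) - 2x^(-1/2)
V(D2) = -x^(1/2) - x^(5/2)  [13 crossings, <D> = A^-7 + A, w = +1]
observation: comparing 2 Jones polynomials yields 2 groups


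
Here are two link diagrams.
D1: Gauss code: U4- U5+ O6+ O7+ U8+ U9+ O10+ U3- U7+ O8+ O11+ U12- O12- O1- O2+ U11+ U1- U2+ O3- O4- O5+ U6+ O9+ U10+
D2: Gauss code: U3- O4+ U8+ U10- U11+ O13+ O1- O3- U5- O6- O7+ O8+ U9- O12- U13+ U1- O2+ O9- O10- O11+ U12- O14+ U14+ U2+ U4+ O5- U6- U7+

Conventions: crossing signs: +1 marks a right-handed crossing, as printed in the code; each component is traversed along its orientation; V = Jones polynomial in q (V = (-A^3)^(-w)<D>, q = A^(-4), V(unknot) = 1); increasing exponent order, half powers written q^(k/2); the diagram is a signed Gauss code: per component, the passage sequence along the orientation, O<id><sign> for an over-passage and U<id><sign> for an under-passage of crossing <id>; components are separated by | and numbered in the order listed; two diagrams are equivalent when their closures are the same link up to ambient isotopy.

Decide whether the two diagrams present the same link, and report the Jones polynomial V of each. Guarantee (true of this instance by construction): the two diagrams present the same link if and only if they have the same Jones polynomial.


equivalent: no
V(D1) = q - q^2 + 2q^3 - q^4 + q^5 - q^6  (w +4, c 12, <D> = -A^-12 + A^-8 - A^-4 + 2 - A^4 + A^8)
V(D2) = q^-2 - q^-1 + 1 - q + q^2  (w 0, c 14, <D> = A^-8 - A^-4 + 1 - A^4 + A^8)
why: 2 values of V(q) split the 2 diagrams


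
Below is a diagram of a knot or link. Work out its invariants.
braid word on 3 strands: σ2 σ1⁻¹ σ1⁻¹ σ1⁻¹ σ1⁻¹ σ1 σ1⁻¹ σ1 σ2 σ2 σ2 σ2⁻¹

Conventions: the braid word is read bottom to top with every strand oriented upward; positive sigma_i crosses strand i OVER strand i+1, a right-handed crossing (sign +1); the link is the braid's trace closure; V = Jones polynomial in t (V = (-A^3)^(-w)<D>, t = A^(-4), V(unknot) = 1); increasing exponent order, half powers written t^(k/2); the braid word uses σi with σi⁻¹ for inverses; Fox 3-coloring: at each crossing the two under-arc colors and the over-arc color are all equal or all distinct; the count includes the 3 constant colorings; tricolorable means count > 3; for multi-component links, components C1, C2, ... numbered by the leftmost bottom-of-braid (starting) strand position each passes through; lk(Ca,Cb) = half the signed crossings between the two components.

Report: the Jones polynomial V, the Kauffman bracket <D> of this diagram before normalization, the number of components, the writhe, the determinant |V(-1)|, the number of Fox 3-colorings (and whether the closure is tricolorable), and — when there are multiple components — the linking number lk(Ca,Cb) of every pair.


V(t) = -t^-3 + t^-2 - t^-1 + 3 - t + t^2 - t^3
bracket: -A^-12 + A^-8 - A^-4 + 3 - A^4 + A^8 - A^12, w = 0
1 component, writhe 0, over 12 crossings
det 9, colorings 27 of 3^12 — tricolorable
observation: V is palindromic (span 6, det 9): t -> 1/t fixes it; necessary, not sufficient, for amphichirality


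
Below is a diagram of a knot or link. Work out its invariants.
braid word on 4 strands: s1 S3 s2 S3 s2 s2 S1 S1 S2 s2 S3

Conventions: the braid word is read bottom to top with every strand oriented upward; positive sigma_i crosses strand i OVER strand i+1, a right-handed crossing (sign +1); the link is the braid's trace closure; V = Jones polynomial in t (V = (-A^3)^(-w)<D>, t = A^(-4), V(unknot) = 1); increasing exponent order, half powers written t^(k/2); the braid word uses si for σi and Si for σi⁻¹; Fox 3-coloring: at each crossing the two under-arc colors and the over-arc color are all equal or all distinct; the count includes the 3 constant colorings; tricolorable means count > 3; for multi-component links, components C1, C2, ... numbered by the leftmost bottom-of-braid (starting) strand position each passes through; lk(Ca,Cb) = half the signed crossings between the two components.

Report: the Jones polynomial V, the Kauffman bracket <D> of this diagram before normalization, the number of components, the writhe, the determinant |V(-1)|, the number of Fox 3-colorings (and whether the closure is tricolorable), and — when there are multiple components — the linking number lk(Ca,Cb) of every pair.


V = -t^-3 + 2t^-2 - 2t^-1 + 3 - 2t + 2t^2 - t^3
<D> = A^-15 - 2A^-11 + 2A^-7 - 3A^-3 + 2A - 2A^5 + A^9 (w = -1)
1 component over 11 crossings, w = -1
3 Fox colorings among 3^11, |V(-1)| = 13: not tricolorable
why: V is palindromic (span 6, det 13): t -> 1/t fixes it; necessary, not sufficient, for amphichirality


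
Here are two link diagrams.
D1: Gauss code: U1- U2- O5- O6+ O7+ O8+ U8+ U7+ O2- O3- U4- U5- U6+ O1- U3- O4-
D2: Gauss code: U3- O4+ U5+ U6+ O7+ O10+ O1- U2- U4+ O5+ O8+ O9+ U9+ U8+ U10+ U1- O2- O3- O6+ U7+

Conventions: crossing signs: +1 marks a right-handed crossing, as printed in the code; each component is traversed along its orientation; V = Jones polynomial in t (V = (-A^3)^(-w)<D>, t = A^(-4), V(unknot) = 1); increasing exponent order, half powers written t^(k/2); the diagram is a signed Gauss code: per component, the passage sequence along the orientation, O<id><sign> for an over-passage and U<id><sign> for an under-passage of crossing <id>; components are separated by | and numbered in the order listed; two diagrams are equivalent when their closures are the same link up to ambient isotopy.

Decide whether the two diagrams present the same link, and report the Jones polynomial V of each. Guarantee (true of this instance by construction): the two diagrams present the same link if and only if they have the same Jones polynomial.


equivalent: no
V(D1) = -t^-4 + t^-3 + t^-1  (w -2, c 8, <D> = A^-2 + A^6 - A^10)
D2 (bracket -A^-4 + 1 + A^8; 10 crossings at w = +4): V = t + t^3 - t^4
why: 2 classes among 2 diagrams; unequal V(t) rules out equality


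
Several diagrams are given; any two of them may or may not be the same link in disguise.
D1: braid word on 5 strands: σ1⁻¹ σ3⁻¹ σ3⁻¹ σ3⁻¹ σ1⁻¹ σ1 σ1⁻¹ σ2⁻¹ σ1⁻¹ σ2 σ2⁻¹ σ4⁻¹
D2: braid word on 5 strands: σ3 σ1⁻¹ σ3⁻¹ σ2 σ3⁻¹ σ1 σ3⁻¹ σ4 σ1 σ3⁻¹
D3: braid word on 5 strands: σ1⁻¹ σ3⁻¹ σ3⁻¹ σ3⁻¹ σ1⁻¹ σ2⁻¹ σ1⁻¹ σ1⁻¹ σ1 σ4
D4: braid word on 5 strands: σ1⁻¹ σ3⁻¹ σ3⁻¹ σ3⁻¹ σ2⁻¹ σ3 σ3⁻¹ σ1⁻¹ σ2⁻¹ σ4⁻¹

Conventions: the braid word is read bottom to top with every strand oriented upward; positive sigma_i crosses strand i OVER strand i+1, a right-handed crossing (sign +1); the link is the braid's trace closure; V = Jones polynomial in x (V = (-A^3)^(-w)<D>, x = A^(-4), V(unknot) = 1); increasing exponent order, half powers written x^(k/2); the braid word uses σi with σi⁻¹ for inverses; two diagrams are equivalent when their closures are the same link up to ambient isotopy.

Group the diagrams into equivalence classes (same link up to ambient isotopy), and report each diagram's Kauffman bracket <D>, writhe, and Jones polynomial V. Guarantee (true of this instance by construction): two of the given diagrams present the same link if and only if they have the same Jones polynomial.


grouping into links: {D1, D3, D4} | {D2}
V(D1) = x^-8 - 2x^-7 + x^-6 - 2x^-5 + 2x^-4 + x^-2  (w -8, c 12, <D> = A^-16 + 2A^-8 - 2A^-4 + 1 - 2A^4 + A^8)
V(D2) = -x^-4 + x^-3 + x^-1  (w 0, c 10, <D> = A^4 + A^12 - A^16)
D3 (bracket A^-10 + 2A^-2 - 2A^2 + A^6 - 2A^10 + A^14; 10 crossings at w = -6): V = x^-8 - 2x^-7 + x^-6 - 2x^-5 + 2x^-4 + x^-2
D4 (bracket A^-16 + 2A^-8 - 2A^-4 + 1 - 2A^4 + A^8; 10 crossings at w = -8): V = x^-8 - 2x^-7 + x^-6 - 2x^-5 + 2x^-4 + x^-2
key observation: comparing 4 Jones polynomials yields 2 groups


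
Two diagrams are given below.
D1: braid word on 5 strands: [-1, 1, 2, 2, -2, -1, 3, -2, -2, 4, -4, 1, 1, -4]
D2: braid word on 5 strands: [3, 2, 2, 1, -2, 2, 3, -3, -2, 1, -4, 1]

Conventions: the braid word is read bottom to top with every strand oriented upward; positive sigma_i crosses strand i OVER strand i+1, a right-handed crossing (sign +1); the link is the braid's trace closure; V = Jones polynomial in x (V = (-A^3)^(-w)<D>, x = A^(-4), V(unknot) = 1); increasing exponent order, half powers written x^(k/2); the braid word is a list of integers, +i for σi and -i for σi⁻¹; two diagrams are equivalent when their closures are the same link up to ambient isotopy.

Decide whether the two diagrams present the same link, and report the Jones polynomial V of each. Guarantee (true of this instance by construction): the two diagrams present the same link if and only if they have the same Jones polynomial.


equivalent: no
D1 (bracket A^-8 - A^-4 + 1 - A^4 + A^8; 14 crossings at w = 0): V = x^-2 - x^-1 + 1 - x + x^2
D2 (bracket -A^-12 + A^-8 - A^-4 + 2 - A^4 + A^8; 12 crossings at w = +4): V = x - x^2 + 2x^3 - x^4 + x^5 - x^6
key observation: comparing 2 Jones polynomials yields 2 groups


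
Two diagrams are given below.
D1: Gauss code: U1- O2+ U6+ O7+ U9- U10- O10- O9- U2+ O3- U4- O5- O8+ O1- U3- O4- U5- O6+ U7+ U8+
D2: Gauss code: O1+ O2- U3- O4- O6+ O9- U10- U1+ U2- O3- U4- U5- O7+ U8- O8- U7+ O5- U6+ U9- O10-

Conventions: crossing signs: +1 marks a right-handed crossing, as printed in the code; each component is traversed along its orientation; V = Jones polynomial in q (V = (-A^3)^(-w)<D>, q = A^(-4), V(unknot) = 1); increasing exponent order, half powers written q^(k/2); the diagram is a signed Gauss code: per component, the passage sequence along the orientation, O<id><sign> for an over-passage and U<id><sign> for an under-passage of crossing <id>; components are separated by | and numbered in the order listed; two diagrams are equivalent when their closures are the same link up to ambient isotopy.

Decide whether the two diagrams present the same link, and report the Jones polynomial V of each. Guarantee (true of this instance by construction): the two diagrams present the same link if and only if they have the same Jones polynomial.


equivalent: no
D1 (bracket -A^-18 + A^-14 - A^-10 + 3A^-6 - A^-2 + A^2 - A^6; 10 crossings at w = -2): V = -q^-3 + q^-2 - q^-1 + 3 - q + q^2 - q^3
V(D2) = -q^-4 + q^-3 + q^-1  (w -4, c 10, <D> = A^-8 + 1 - A^4)
key observation: 2 classes among 2 diagrams; unequal V(q) rules out equality


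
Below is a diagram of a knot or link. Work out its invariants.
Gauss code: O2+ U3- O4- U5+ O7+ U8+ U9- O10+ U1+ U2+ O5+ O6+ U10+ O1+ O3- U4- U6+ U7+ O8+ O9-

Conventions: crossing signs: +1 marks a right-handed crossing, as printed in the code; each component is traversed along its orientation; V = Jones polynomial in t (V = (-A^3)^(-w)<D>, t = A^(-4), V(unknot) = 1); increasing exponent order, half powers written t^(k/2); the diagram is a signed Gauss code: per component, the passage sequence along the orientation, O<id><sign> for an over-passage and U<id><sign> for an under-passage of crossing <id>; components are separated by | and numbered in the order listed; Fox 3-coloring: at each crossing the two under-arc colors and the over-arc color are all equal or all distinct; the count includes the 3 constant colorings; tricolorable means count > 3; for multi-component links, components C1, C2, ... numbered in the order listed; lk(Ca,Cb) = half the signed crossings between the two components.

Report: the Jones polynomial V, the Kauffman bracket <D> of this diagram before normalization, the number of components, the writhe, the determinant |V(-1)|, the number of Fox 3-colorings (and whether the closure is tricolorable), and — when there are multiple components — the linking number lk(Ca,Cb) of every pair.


V(t) = t - t^2 + 2t^3 - t^4 + t^5 - t^6
bracket: -A^-12 + A^-8 - A^-4 + 2 - A^4 + A^8, w = +4
1 component, writhe +4, over 10 crossings
det 7, colorings 3 of 3^10 — not tricolorable
observation: the span of V is 5, forcing >= 5 crossings in any diagram


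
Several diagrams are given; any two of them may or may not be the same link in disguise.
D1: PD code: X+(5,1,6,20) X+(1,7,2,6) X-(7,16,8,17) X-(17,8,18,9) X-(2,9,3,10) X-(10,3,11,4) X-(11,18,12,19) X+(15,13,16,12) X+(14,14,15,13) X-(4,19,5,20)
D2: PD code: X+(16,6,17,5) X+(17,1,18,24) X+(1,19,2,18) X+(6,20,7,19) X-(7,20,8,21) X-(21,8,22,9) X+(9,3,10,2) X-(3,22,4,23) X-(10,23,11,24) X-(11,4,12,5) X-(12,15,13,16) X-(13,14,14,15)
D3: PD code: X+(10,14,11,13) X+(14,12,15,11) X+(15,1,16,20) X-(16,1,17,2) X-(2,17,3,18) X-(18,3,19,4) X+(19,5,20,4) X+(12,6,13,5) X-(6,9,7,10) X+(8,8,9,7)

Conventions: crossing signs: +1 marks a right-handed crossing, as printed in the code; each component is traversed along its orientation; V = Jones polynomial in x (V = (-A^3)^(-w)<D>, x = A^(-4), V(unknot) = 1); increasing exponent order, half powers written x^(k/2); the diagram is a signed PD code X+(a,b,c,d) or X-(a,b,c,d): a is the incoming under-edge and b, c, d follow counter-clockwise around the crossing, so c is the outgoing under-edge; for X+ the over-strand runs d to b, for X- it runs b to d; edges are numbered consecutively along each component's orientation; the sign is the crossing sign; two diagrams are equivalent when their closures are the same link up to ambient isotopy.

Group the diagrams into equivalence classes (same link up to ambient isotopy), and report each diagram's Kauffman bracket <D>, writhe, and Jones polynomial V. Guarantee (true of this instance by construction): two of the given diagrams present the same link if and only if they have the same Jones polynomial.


grouping into links: {D1} | {D2} | {D3}
V(D1) = -x^-6 + x^-5 - x^-4 + 2x^-3 - x^-2 + x^-1  (w -2, c 10, <D> = A^-2 - A^2 + 2A^6 - A^10 + A^14 - A^18)
V(D2) = x^-2 - x^-1 + 1 - x + x^2  (w -2, c 12, <D> = A^-14 - A^-10 + A^-6 - A^-2 + A^2)
V(D3) = x + x^3 - x^4  (w +2, c 10, <D> = -A^-10 + A^-6 + A^2)
key observation: 3 values of V(x) split the 3 diagrams


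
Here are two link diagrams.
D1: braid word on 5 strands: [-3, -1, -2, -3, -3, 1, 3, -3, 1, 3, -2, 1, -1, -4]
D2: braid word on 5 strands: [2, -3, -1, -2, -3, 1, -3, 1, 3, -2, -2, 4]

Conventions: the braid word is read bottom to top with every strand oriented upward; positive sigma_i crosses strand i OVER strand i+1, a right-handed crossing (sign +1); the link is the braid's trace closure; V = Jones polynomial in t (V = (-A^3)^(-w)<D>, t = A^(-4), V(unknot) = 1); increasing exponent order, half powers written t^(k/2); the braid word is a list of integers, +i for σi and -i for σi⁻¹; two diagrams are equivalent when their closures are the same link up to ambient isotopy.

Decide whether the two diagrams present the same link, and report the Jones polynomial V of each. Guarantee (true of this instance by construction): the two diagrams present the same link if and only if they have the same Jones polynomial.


equivalent: yes
V(D1) = 1  (w -4, c 14, <D> = A^-12)
V(D2) = 1  (w -2, c 12, <D> = A^-6)
why: one V(t) for all 2 diagrams — one class (guaranteed)


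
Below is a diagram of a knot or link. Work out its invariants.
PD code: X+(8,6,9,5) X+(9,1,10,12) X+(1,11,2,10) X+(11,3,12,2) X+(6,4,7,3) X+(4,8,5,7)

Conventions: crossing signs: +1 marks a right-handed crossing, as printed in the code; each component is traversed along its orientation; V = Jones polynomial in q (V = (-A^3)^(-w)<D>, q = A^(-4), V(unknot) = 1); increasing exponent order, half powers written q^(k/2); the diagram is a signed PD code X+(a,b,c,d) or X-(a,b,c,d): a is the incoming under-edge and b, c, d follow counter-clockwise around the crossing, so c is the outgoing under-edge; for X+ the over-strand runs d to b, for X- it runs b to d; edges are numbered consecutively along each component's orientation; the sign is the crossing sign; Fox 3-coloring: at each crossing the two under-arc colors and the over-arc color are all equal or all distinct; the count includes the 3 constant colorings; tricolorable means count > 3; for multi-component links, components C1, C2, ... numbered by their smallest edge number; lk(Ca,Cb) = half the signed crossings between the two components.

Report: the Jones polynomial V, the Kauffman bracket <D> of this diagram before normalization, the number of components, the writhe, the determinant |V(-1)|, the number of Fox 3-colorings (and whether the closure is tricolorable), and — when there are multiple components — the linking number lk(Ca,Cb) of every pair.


V(q) = q^2 + 2q^4 - 2q^5 + q^6 - 2q^7 + q^8
bracket: A^-14 - 2A^-10 + A^-6 - 2A^-2 + 2A^2 + A^10, w = +6
1 component, writhe +6, over 6 crossings
det 9, colorings 27 of 3^6 — tricolorable
observation: the span of V is 6, forcing >= 6 crossings in any diagram


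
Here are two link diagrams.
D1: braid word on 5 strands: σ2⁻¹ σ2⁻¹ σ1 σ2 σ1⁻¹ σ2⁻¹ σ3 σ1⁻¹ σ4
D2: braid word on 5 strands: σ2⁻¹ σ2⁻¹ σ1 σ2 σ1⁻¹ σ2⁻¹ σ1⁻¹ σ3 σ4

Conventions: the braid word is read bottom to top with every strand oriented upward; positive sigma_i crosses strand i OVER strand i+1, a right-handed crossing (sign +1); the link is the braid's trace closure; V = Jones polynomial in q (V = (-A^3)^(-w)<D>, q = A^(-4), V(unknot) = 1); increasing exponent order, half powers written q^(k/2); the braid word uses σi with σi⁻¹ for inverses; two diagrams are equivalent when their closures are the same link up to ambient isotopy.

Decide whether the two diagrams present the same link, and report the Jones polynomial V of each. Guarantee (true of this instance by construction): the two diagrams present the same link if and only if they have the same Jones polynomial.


same link: yes
V(D1) = q^(-9/2) - q^(-5/2) - q^(-3/2) - q^(-1/2)  [9 crossings, <D> = A^-1 + A^3 + A^7 - A^15, w = -1]
V(D2) = q^(-9/2) - q^(-5/2) - q^(-3/2) - q^(-1/2)  [9 crossings, <D> = A^-1 + A^3 + A^7 - A^15, w = -1]
insight: all 2 diagrams share one V(q), hence one class


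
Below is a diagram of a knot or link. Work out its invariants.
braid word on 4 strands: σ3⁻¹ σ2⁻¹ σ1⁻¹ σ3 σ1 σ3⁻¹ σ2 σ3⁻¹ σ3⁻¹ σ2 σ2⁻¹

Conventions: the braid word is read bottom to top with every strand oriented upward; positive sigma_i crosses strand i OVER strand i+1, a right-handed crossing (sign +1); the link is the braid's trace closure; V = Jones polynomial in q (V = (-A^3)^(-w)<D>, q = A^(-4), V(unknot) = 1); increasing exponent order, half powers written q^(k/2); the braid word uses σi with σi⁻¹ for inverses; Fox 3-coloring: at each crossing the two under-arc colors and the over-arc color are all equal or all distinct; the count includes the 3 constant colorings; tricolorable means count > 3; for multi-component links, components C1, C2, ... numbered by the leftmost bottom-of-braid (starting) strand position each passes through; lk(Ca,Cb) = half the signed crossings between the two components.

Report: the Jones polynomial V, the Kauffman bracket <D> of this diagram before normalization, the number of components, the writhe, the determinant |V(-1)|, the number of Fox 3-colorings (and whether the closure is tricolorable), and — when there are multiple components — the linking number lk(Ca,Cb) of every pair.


V(q) = -q^-5 - q^-4 + q^-3 + 2q^-2 + 2q^-1 + 1
bracket: -A^-9 - 2A^-5 - 2A^-1 - A^3 + A^7 + A^11, w = -3
3 components, writhe -3, over 11 crossings
lk(C1,C2) = 0
linking number lk(C1,C3) = 0
lk(C2,C3): 0
det 0, colorings 81 of 3^11 — tricolorable
observation: |V(-1)| = 0: so tricolorable, since 3 divides 0


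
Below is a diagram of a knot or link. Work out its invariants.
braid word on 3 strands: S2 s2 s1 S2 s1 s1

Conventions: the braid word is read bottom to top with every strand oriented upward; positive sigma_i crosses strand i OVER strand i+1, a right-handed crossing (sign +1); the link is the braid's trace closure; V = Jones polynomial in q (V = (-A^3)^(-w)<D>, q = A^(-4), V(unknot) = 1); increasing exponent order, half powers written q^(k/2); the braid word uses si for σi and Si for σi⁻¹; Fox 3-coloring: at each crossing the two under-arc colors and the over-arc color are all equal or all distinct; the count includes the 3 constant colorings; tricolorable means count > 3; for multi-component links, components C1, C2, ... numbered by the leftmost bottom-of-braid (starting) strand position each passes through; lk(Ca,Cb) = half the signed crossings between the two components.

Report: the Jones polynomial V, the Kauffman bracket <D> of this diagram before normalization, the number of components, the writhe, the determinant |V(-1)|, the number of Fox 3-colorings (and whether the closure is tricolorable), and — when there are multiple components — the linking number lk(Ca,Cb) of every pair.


V(q) = q + q^3 - q^4
bracket: -A^-10 + A^-6 + A^2, w = +2
1 component, writhe +2, over 6 crossings
det 3, colorings 9 of 3^6 — tricolorable
observation: V spans 3 powers of q: at least 3 crossings in any diagram


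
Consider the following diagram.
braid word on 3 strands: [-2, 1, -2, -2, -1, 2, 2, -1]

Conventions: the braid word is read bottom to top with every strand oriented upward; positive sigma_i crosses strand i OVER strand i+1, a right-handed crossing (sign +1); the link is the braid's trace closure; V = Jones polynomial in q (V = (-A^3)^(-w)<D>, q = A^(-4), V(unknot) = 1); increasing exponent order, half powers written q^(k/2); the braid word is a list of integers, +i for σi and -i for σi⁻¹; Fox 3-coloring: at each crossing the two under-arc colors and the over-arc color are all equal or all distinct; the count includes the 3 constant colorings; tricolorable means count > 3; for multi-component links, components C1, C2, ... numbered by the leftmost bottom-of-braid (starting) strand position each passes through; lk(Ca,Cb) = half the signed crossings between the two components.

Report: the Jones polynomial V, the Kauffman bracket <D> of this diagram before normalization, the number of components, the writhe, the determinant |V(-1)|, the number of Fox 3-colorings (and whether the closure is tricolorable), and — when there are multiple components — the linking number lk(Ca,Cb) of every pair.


V = -q^-5 + q^-4 - q^-3 + 2q^-2 - q^-1 + 2 - q
<D> = -A^-10 + 2A^-6 - A^-2 + 2A^2 - A^6 + A^10 - A^14 (w = -2)
1 component over 8 crossings, w = -2
9 Fox colorings among 3^8, |V(-1)| = 9: tricolorable
why: w = -2 (over 8 crossings) is diagram-only; (-A^3)^(2) removes it from V


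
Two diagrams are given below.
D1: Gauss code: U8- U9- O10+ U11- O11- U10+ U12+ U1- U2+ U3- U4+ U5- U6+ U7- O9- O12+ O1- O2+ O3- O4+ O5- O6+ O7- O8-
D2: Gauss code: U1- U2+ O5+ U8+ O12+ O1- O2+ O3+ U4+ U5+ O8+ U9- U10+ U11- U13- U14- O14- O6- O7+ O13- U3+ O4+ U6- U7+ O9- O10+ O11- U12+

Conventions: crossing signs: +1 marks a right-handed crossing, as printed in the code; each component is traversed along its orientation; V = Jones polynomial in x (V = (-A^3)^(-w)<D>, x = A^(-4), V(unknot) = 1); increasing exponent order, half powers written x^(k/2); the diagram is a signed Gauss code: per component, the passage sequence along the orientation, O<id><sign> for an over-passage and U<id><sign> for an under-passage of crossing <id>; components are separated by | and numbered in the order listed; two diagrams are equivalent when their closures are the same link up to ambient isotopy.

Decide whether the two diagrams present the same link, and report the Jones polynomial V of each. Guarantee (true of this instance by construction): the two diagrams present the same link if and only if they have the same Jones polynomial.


equivalent: no
V(D1) = 1  (w -2, c 12, <D> = A^-6)
V(D2) = x - x^2 + 2x^3 - x^4 + x^5 - x^6  [14 crossings, <D> = -A^-18 + A^-14 - A^-10 + 2A^-6 - A^-2 + A^2, w = +2]
key observation: 2 values of V(x) split the 2 diagrams


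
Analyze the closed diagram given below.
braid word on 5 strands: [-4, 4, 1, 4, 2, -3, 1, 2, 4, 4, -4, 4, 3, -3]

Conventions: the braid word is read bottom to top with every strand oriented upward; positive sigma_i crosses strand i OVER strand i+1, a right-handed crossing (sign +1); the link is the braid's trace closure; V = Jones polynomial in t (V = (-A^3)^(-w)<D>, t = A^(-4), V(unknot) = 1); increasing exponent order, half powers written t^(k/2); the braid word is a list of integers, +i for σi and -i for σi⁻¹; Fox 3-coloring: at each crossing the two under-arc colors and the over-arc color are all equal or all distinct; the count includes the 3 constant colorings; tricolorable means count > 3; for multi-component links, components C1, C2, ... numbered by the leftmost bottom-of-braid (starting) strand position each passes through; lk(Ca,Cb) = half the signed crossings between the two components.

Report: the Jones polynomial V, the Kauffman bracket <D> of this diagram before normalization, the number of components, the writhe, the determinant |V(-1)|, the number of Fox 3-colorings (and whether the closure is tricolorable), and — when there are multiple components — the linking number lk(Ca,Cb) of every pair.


Jones polynomial: V(t) = t^2 + 2t^4 - 2t^5 + t^6 - 2t^7 + t^8
<D> = A^-14 - 2A^-10 + A^-6 - 2A^-2 + 2A^2 + A^10; writhe +6
components 1, writhe +6 (14 crossings)
3-colorings: 27 of 3^14, det 9 — tricolorable
note: det 9 = |V(-1)|; divisible by 3, so tricolorable


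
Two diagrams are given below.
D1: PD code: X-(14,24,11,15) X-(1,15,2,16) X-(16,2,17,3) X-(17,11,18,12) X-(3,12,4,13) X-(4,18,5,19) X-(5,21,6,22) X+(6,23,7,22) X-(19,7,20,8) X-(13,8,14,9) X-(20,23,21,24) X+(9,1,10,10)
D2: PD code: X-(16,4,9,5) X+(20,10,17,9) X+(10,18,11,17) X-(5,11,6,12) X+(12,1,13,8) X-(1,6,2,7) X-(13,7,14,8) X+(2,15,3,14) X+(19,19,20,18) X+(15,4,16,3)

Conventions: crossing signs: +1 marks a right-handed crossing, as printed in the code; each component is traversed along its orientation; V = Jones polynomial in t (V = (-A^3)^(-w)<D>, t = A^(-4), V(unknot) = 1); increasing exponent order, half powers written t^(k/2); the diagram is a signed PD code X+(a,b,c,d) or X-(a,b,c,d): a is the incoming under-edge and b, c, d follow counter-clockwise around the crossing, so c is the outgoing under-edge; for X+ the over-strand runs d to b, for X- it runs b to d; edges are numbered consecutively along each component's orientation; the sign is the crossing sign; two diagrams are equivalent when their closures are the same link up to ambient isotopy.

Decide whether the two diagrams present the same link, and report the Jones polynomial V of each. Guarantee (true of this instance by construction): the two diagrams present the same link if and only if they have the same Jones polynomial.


equivalent: no
V(D1) = t^-9 + t^-7 + t^-5 + t^-3  (w -8, c 12, <D> = A^-12 + A^-4 + A^4 + A^12)
V(D2) = 1 + t + t^2 + t^3  [10 crossings, <D> = A^-6 + A^-2 + A^2 + A^6, w = +2]
key observation: comparing 2 Jones polynomials yields 2 groups


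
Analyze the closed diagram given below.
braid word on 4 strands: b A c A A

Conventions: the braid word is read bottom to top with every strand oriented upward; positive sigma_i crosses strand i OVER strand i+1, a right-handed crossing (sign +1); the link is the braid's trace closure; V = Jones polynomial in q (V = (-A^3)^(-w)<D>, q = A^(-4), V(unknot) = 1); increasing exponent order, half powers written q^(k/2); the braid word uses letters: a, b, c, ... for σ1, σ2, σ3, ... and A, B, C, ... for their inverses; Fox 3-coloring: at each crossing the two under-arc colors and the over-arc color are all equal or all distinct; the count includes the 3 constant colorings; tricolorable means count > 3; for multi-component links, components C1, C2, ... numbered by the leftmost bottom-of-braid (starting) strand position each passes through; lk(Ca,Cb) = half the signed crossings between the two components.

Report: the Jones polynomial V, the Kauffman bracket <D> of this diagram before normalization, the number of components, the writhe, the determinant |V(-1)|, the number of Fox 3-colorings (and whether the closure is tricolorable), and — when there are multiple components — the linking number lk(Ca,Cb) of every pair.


V = -q^-4 + q^-3 + q^-1
<D> = -A - A^9 + A^13 (w = -1)
1 component over 5 crossings, w = -1
9 Fox colorings among 3^5, |V(-1)| = 3: tricolorable
why: V spans 3 powers of q: at least 3 crossings in any diagram


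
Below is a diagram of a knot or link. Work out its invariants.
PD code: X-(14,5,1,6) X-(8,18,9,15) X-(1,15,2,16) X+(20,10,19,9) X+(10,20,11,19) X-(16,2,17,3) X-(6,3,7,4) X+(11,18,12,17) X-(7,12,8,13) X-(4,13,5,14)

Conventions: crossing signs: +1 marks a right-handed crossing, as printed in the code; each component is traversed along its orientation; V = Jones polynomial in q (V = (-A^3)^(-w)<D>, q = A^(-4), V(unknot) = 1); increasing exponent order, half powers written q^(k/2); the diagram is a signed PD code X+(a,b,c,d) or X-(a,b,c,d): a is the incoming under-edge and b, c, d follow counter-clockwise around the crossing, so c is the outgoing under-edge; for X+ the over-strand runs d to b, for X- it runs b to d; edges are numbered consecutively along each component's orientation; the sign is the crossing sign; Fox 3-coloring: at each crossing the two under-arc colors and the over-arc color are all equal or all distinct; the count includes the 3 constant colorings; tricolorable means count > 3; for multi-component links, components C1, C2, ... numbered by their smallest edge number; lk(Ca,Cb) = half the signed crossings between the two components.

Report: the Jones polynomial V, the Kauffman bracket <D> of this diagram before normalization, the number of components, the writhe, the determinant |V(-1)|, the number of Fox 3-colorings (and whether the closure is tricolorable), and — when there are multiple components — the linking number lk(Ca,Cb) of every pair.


V = -q^-6 + q^-5 - 2q^-4 + 3q^-3 - q^-2 + 3q^-1 + q
<D> = A^-16 + 3A^-8 - A^-4 + 3 - 2A^4 + A^8 - A^12 (w = -4)
3 components over 10 crossings, w = -4
lk(C1,C2): -1
lk(C1,C3) = +1
linking number lk(C2,C3) = 0
9 Fox colorings among 3^10, |V(-1)| = 12: tricolorable
why: the span of V is 7, within the link bound 10 + 3 - 1


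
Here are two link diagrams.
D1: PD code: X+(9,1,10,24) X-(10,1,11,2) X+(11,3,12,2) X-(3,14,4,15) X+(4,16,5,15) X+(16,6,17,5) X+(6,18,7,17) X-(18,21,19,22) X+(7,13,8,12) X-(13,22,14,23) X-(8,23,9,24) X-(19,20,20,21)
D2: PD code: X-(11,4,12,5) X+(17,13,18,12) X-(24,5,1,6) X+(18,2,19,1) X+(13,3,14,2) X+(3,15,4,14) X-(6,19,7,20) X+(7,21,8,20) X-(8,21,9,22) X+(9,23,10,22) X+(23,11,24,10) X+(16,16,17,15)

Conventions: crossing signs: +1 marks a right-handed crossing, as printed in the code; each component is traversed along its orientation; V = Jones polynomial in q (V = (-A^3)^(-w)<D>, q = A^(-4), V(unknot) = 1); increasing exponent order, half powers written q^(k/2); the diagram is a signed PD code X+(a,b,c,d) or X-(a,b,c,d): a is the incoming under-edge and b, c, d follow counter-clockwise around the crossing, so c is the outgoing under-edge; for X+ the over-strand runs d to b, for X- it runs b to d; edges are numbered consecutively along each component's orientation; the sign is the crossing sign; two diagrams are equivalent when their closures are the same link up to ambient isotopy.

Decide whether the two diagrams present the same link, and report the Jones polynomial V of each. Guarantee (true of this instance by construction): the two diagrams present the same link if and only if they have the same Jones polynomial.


equivalent: no
D1 (bracket 1; 12 crossings at w = 0): V = 1
V(D2) = q + q^3 - q^4  [12 crossings, <D> = -A^-4 + 1 + A^8, w = +4]
observation: V(q) takes 2 values over 2 diagrams, fixing the grouping


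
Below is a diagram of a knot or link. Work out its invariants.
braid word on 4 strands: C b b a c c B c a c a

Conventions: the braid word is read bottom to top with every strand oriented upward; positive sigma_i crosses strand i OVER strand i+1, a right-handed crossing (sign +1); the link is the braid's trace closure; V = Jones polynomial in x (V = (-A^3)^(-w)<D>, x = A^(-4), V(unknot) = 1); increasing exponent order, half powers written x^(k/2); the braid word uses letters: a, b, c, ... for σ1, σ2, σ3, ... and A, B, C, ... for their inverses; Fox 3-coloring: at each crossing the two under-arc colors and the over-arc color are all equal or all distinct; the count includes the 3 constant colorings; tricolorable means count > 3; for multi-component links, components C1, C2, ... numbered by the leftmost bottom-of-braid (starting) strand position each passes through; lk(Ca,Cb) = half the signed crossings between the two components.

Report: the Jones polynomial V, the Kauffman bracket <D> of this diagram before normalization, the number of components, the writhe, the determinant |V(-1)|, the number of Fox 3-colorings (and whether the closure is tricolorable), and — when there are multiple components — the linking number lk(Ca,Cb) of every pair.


V = x^2 - 2x^3 + 5x^4 - 5x^5 + 6x^6 - 6x^7 + 4x^8 - 3x^9 + x^10
<D> = -A^-19 + 3A^-15 - 4A^-11 + 6A^-7 - 6A^-3 + 5A - 5A^5 + 2A^9 - A^13 (w = +7)
1 component over 11 crossings, w = +7
9 Fox colorings among 3^11, |V(-1)| = 33: tricolorable
why: w = +7 (over 11 crossings) is diagram-only; (-A^3)^(-7) removes it from V


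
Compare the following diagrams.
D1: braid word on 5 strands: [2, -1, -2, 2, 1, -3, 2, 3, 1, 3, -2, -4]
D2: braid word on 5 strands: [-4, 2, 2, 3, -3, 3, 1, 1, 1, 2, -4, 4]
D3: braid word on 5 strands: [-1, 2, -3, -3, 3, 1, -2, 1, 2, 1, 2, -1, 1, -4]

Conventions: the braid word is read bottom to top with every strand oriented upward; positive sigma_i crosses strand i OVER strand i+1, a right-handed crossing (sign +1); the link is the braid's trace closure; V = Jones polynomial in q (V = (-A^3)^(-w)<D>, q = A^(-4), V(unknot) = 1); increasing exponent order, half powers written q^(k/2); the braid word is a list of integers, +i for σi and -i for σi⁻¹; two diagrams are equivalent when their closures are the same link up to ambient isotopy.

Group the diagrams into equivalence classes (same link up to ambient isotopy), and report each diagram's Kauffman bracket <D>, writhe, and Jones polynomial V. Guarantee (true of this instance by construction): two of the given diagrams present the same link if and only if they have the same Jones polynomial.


equivalence classes: {D1} | {D2} | {D3}
D1 (bracket A^6; 12 crossings at w = +2): V = 1
V(D2) = q^2 + 2q^4 - 2q^5 + q^6 - 2q^7 + q^8  (w +6, c 12, <D> = A^-14 - 2A^-10 + A^-6 - 2A^-2 + 2A^2 + A^10)
V(D3) = q - q^2 + 2q^3 - q^4 + q^5 - q^6  [14 crossings, <D> = -A^-18 + A^-14 - A^-10 + 2A^-6 - A^-2 + A^2, w = +2]
key observation: comparing 3 Jones polynomials yields 3 groups


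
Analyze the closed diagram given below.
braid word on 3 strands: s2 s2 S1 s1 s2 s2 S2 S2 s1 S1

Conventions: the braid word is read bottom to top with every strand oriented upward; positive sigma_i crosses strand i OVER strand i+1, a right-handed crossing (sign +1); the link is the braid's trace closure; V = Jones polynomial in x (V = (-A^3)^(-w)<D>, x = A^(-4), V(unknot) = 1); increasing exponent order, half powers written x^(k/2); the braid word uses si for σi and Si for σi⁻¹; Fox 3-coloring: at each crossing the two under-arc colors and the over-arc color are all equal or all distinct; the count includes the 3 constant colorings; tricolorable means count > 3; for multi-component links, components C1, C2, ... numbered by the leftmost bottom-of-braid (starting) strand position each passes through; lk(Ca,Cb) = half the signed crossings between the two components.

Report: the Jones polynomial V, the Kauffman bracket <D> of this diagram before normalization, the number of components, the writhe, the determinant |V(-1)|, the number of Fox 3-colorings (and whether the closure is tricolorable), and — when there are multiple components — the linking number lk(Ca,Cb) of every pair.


Jones polynomial: V(x) = 1 + x + x^2 + x^3
<D> = A^-6 + A^-2 + A^2 + A^6; writhe +2
components 3, writhe +2 (10 crossings)
linking number lk(C1,C2) = 0
lk(C1,C3): 0
lk(C2,C3) = +1
3-colorings: 9 of 3^10, det 0 — tricolorable
note: inverse pairs cancel, leaving σ2 σ2


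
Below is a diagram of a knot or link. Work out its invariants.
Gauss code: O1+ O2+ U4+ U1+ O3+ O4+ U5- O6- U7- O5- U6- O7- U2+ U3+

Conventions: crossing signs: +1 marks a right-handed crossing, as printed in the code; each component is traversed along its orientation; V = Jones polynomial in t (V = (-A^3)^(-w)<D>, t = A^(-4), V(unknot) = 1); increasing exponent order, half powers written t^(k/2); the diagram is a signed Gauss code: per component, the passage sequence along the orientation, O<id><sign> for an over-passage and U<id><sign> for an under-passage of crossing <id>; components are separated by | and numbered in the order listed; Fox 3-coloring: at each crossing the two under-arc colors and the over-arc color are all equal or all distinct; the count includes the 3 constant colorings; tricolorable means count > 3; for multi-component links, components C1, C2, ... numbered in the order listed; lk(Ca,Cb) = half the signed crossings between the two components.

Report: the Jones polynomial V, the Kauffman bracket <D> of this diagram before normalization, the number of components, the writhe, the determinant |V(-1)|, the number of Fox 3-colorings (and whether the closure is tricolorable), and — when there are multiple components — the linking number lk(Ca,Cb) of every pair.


Jones polynomial: V(t) = -t^-3 + t^-2 - t^-1 + 3 - t + t^2 - t^3
<D> = A^-9 - A^-5 + A^-1 - 3A^3 + A^7 - A^11 + A^15; writhe +1
components 1, writhe +1 (7 crossings)
3-colorings: 27 of 3^7, det 9 — tricolorable
note: V spans 6 powers of t: at least 6 crossings in any diagram


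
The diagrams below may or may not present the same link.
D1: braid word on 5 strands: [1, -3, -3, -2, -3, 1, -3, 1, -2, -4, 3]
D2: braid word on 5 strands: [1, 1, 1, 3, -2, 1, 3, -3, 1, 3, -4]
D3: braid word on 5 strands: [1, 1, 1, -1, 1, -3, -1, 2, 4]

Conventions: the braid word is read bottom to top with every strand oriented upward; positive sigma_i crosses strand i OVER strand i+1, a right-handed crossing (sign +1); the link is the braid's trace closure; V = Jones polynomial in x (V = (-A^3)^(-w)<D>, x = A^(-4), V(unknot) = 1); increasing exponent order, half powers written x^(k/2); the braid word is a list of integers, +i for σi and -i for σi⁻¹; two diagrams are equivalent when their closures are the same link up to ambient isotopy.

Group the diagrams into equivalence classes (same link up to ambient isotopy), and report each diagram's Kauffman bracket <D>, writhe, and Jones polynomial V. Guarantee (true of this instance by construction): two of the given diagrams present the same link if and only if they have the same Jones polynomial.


grouping into links: {D1} | {D2} | {D3}
V(D1) = -x^(-9/2) + 2x^(-7/2) - 3x^(-5/2) + 3x^(-3/2) - 4x^(-1/2) + 2x^(1/2) - 2x^(3/2) + x^(5/2)  (w -3, c 11, <D> = -A^-19 + 2A^-15 - 2A^-11 + 4A^-7 - 3A^-3 + 3A - 2A^5 + A^9)
D2 (bracket -A^-23 + A^-19 - 2A^-15 + 2A^-11 - A^-7 + 2A^-3 + A^5; 11 crossings at w = +5): V = -x^(5/2) - 2x^(9/2) + x^(11/2) - 2x^(13/2) + 2x^(15/2) - x^(17/2) + x^(19/2)
V(D3) = -x^(1/2) - x^(5/2)  (w +3, c 9, <D> = A^-1 + A^7)
key observation: 3 values of V(x) split the 3 diagrams
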